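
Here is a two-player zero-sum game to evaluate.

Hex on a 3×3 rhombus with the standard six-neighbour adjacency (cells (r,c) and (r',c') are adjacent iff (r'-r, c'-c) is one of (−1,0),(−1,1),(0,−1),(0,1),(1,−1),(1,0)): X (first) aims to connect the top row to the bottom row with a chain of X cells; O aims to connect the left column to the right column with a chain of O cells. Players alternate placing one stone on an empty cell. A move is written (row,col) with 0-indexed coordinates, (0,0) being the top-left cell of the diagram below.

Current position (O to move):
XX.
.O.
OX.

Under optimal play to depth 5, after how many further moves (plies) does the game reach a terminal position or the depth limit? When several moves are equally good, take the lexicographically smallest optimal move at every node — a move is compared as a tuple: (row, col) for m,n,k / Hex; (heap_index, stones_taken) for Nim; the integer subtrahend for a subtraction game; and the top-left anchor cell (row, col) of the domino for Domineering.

ply 1, O at XX./.O./OX. | (0,2)=+1→XXO/.O./OX.*; (1,0)=+1→XX./OO./OX.; (1,2)=+1→XX./.OO/OX.; (2,2)=+1→XX./.O./OXO
ply 2: XXO/.O./OX. is terminal -1 (X); from XX./.O./OX. depth 5

PV length from [XX./.O./OX.]: 1 ply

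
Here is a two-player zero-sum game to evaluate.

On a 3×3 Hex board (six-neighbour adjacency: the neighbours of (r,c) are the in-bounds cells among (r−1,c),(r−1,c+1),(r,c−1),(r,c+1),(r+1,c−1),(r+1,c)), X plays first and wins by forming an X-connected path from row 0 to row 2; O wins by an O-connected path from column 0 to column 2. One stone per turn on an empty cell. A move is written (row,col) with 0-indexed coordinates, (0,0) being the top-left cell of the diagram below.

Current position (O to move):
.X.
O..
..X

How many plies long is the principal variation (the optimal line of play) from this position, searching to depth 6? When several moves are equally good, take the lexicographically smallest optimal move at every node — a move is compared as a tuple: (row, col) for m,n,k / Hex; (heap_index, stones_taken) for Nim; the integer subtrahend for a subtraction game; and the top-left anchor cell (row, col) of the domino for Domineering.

PV length from [.X./O../..X]: 3 plies

p1 O@[.X./O../..X]: (0,0)[OX./O../..X]-1 (0,2)[.XO/O../..X]-1 (1,1)[.X./OO./..X]+1* (1,2)[.X./O.O/..X]-1 (2,0)[.X./O../O.X]-1 (2,1)[.X./O../.OX]-1
p2 X@[.X./OO./..X]: (0,0)[XX./OO./..X]-1* (0,2)[.XX/OO./..X]-1 (1,2)[.X./OOX/..X]-1 (2,0)[.X./OO./X.X]-1 (2,1)[.X./OO./.XX]-1
p3 O@[XX./OO./..X]: (0,2)[XXO/OO./..X]+1* (1,2)[XX./OOO/..X]+1 (2,0)[XX./OO./O.X]+1 (2,1)[XX./OO./.OX]+1
p4 X@[XXO/OO./..X] terminal -1; root [.X./O../..X] d6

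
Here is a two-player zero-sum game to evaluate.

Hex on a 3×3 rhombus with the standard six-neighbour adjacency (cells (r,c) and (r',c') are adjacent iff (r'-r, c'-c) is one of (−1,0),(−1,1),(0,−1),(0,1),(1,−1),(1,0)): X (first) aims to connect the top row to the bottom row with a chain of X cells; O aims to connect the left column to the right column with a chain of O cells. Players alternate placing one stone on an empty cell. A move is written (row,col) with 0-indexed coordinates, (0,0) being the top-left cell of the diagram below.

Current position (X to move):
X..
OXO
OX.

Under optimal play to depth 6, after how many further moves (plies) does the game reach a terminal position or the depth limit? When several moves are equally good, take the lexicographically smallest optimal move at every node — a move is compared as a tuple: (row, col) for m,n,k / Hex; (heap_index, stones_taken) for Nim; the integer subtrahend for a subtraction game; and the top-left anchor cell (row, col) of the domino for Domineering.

PV length from [X../OXO/OX.]: 1 ply

p1 X@[X../OXO/OX.]: (0,1)[XX./OXO/OX.]+1* (0,2)[X.X/OXO/OX.]+1 (2,2)[X../OXO/OXX]+1
p2 O@[XX./OXO/OX.] terminal -1; root [X../OXO/OX.] d6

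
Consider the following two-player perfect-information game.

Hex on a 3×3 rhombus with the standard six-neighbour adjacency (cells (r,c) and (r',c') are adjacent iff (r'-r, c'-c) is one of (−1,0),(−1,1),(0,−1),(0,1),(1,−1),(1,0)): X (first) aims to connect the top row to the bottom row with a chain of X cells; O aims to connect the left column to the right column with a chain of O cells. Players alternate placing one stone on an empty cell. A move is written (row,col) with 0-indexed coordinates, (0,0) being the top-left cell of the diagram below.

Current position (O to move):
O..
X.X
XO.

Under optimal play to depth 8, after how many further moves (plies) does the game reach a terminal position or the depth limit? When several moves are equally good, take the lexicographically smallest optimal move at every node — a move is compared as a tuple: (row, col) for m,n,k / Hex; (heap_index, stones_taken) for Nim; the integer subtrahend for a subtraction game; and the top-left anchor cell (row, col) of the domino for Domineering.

p1 O@[O../X.X/XO.]: (0,1)[OO./X.X/XO.]-1* (0,2)[O.O/X.X/XO.]-1 (1,1)[O../XOX/XO.]-1 (2,2)[O../X.X/XOO]-1
p2 X@[OO./X.X/XO.]: (0,2)[OOX/X.X/XO.]+1* (1,1)[OO./XXX/XO.]-1 (2,2)[OO./X.X/XOX]-1
p3 O@[OOX/X.X/XO.]: (1,1)[OOX/XOX/XO.]-1* (2,2)[OOX/X.X/XOO]-1
p4 X@[OOX/XOX/XO.]: (2,2)[OOX/XOX/XOX]+1*
p5 O@[OOX/XOX/XOX] terminal -1; root [O../X.X/XO.] d8

PV length from [O../X.X/XO.]: 4 plies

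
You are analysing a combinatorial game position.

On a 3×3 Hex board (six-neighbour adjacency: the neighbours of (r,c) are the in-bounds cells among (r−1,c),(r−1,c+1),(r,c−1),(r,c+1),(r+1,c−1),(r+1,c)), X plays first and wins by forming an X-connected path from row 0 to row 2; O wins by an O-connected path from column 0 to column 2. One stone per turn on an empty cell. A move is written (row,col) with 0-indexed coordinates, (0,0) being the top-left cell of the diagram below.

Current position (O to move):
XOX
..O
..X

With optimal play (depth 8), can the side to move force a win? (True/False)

p1 O@[XOX/..O/..X]: (1,0)[XOX/O.O/..X]-1 (1,1)[XOX/.OO/..X]+1* (2,0)[XOX/..O/O.X]+1 (2,1)[XOX/..O/.OX]-1
p2 X@[XOX/.OO/..X]: (1,0)[XOX/XOO/..X]-1* (2,0)[XOX/.OO/X.X]-1 (2,1)[XOX/.OO/.XX]-1
p3 O@[XOX/XOO/..X]: (2,0)[XOX/XOO/O.X]+1* (2,1)[XOX/XOO/.OX]-1
p4 X@[XOX/XOO/O.X] terminal -1; root [XOX/..O/..X] d8

O winning at [XOX/..O/..X]: True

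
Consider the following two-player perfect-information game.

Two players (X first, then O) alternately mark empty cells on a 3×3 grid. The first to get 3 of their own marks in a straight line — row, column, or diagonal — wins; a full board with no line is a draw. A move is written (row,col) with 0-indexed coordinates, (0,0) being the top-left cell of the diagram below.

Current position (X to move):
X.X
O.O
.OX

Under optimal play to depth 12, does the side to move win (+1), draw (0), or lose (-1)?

p1 X@[X.X/O.O/.OX]: (0,1)[XXX/O.O/.OX]+1* (1,1)[X.X/OXO/.OX]+1 (2,0)[X.X/O.O/XOX]-1
p2 O@[XXX/O.O/.OX] terminal -1; root [X.X/O.O/.OX] d12

value(X.X/O.O/.OX, X) = +1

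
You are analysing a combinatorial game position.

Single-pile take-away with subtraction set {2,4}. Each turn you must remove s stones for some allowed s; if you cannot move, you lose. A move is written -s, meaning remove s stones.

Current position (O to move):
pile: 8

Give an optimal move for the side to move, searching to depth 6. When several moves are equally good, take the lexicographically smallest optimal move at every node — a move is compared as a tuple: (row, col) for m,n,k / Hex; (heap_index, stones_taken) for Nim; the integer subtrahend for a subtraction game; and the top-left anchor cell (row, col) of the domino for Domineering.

p1 O@[8]: -2[6]+1* -4[4]-1
p2 X@[6]: -2[4]-1* -4[2]-1
p3 O@[4]: -2[2]-1 -4[0]+1*
p4 X@[0] terminal -1; root [8] d6

O's best at [8]: -2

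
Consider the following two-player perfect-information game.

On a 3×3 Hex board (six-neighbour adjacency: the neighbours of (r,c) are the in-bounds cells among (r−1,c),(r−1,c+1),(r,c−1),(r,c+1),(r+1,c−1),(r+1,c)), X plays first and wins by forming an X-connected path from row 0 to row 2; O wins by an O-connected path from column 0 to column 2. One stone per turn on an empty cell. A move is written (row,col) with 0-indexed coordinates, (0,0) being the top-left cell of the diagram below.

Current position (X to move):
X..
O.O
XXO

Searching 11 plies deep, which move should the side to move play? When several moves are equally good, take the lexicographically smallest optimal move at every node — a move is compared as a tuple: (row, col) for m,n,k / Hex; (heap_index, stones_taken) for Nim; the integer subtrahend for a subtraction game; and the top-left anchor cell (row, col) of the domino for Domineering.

X's best at [X../O.O/XXO]: (1,1)

p1 X@[X../O.O/XXO]: (0,1)[XX./O.O/XXO]-1 (0,2)[X.X/O.O/XXO]-1 (1,1)[X../OXO/XXO]+1*
p2 O@[X../OXO/XXO]: (0,1)[XO./OXO/XXO]-1* (0,2)[X.O/OXO/XXO]-1
p3 X@[XO./OXO/XXO]: (0,2)[XOX/OXO/XXO]+1*
p4 O@[XOX/OXO/XXO] terminal -1; root [X../O.O/XXO] d11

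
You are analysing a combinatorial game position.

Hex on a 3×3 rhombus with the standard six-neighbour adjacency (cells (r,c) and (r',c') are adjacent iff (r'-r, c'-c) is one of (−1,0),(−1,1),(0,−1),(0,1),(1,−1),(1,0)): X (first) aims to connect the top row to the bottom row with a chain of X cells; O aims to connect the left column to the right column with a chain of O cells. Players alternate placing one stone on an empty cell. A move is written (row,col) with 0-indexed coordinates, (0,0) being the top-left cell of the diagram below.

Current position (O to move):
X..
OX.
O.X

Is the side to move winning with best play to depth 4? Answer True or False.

O winning at [X../OX./O.X]: False

[X../OX./O.X] O move#1: (0,1):-1/XO./OX./O.X*, (0,2):-1/X.O/OX./O.X, (1,2):-1/X../OXO/O.X, (2,1):-1/X../OX./OOX
[XO./OX./O.X] X move#2: (0,2):+1/XOX/OX./O.X*, (1,2):-1/XO./OXX/O.X, (2,1):-1/XO./OX./OXX
[XOX/OX./O.X] O move#3: (1,2):-1/XOX/OXO/O.X*, (2,1):-1/XOX/OX./OOX
[XOX/OXO/O.X] X move#4: (2,1):+1/XOX/OXO/OXX*
[XOX/OXO/OXX] end (terminal -1, O#5); searched X../OX./O.X to 4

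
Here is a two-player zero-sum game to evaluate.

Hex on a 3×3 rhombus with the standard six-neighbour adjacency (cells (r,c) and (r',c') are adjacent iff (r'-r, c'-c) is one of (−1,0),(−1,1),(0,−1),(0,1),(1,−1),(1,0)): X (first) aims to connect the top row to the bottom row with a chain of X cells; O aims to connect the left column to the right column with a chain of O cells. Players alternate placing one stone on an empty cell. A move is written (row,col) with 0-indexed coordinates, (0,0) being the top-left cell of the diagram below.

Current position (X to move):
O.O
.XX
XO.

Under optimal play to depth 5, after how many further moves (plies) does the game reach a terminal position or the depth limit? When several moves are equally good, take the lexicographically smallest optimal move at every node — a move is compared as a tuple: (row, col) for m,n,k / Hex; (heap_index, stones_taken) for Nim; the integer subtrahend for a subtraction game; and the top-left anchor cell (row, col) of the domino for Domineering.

ply 1, X at O.O/.XX/XO. | (0,1)=+1→OXO/.XX/XO.*; (1,0)=-1→O.O/XXX/XO.; (2,2)=-1→O.O/.XX/XOX
ply 2: OXO/.XX/XO. is terminal -1 (O); from O.O/.XX/XO. depth 5

PV length from [O.O/.XX/XO.]: 1 ply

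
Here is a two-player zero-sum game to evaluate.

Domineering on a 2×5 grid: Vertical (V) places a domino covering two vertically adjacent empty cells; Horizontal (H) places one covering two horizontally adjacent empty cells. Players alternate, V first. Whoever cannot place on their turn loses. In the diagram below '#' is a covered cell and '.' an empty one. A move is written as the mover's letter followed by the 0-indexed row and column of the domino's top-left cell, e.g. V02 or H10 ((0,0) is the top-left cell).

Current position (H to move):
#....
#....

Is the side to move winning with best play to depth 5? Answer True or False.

[#..../#....] H move#1: H01:-1/###../#...., H02:+1/#.##./#....*, H03:-1/#..##/#...., H11:-1/#..../###.., H12:+1/#..../#.##., H13:-1/#..../#..##
[#.##./#....] V move#2: V01:-1/####./##...*, V04:-1/#.###/#...#
[####./##...] H move#3: H12:-1/####./####., H13:+1/####./##.##*
[####./##.##] end (terminal -1, V#4); searched #..../#.... to 5

H winning at [#..../#....]: True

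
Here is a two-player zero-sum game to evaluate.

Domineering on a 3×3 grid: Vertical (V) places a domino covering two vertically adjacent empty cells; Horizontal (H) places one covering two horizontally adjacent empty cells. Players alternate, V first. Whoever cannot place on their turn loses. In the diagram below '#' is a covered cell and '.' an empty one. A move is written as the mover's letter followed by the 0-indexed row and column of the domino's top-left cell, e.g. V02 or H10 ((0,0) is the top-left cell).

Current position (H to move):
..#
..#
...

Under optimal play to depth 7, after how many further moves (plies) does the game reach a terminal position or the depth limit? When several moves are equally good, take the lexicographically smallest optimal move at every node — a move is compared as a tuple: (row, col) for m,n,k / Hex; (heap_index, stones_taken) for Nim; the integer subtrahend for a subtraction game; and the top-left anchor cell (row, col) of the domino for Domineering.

[..#/..#/...] H move#1: H00:-1/###/..#/..., H10:+1/..#/###/...*, H20:-1/..#/..#/##., H21:-1/..#/..#/.##
[..#/###/...] end (terminal -1, V#2); searched ..#/..#/... to 7

PV length from [..#/..#/...]: 1 ply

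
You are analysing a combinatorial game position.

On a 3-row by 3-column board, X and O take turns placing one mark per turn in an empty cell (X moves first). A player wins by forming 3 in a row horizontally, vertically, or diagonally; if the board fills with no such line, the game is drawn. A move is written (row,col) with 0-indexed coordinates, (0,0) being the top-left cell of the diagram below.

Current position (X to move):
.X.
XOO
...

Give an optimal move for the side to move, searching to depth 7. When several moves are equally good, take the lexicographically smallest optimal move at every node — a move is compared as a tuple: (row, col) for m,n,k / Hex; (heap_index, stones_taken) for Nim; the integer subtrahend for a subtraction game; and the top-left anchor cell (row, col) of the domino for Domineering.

X's best at [.X./XOO/...]: (0,0)

p1 X@[.X./XOO/...]: (0,0)[XX./XOO/...]+1* (0,2)[.XX/XOO/...]+0 (2,0)[.X./XOO/X..]+0 (2,1)[.X./XOO/.X.]-1 (2,2)[.X./XOO/..X]+0
p2 O@[XX./XOO/...]: (0,2)[XXO/XOO/...]-1* (2,0)[XX./XOO/O..]-1 (2,1)[XX./XOO/.O.]-1 (2,2)[XX./XOO/..O]-1
p3 X@[XXO/XOO/...]: (2,0)[XXO/XOO/X..]+1* (2,1)[XXO/XOO/.X.]-1 (2,2)[XXO/XOO/..X]-1
p4 O@[XXO/XOO/X..] terminal -1; root [.X./XOO/...] d7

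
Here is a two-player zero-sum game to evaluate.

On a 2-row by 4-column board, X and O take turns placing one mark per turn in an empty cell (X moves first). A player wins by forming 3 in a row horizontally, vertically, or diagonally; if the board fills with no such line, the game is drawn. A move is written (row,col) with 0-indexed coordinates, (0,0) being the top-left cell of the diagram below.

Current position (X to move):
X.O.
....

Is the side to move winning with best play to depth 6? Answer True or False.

X winning at [X.O./....]: False

[X.O./....] X move#1: (0,1):+0/XXO./....*, (0,3):+0/X.OX/...., (1,0):+0/X.O./X..., (1,1):+0/X.O./.X.., (1,2):+0/X.O./..X., (1,3):+0/X.O./...X
[XXO./....] O move#2: (0,3):+0/XXOO/....*, (1,0):+0/XXO./O..., (1,1):+0/XXO./.O.., (1,2):+0/XXO./..O., (1,3):+0/XXO./...O
[XXOO/....] X move#3: (1,0):+0/XXOO/X...*, (1,1):+0/XXOO/.X.., (1,2):+0/XXOO/..X., (1,3):+0/XXOO/...X
[XXOO/X...] O move#4: (1,1):+0/XXOO/XO..*, (1,2):+0/XXOO/X.O., (1,3):+0/XXOO/X..O
[XXOO/XO..] X move#5: (1,2):+0/XXOO/XOX.*, (1,3):+0/XXOO/XO.X
[XXOO/XOX.] O move#6: (1,3):+0/XXOO/XOXO*
[XXOO/XOXO] end (terminal +0, X#7); searched X.O./.... to 6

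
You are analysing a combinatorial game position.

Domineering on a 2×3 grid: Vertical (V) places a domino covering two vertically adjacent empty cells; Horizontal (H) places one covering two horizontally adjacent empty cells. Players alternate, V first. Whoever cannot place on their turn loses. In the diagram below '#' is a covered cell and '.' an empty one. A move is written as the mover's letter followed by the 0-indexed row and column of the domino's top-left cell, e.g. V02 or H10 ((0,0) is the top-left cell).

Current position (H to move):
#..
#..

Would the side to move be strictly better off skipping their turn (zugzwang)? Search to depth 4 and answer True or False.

p1 H@[#../#..]: H01[###/#..]+1* H11[#../###]+1
p2 V@[###/#..] terminal -1; root [#../#..] d4
if H skipped the turn, V would face:
~ p1 V@[#../#..]: V01[##./##.]+1* V02[#.#/#.#]+1
~ p2 H@[##./##.] terminal -1; root [#../#..] d4
compare (H): move=+1 vs pass=-1

zugzwang(#../#.., H) = False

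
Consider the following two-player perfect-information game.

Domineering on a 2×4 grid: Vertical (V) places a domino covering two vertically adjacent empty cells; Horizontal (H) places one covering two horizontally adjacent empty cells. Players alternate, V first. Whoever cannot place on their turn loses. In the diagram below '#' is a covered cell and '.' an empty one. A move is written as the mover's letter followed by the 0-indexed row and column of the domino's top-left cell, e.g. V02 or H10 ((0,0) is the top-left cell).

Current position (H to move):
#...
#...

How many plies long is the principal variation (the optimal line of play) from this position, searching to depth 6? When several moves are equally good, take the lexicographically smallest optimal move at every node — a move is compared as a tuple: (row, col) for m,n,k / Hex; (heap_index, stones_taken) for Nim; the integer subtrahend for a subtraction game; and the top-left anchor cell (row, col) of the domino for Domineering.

[#.../#...] H move#1: H01:+1/###./#...*, H02:+1/#.##/#..., H11:+1/#.../###., H12:+1/#.../#.##
[###./#...] V move#2: V03:-1/####/#..#*
[####/#..#] H move#3: H11:+1/####/####*
[####/####] end (terminal -1, V#4); searched #.../#... to 6

PV length from [#.../#...]: 3 plies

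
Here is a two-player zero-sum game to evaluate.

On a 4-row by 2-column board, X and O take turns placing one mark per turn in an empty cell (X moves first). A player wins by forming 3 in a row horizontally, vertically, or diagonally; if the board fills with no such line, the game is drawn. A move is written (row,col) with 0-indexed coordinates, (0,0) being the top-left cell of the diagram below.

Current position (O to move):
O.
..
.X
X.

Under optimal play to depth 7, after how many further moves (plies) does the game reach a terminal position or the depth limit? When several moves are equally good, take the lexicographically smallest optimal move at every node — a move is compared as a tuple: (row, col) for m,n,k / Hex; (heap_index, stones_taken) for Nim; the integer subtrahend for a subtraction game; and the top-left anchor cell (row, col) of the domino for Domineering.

p1 O@[O./../.X/X.]: (0,1)[OO/../.X/X.]+0* (1,0)[O./O./.X/X.]+0 (1,1)[O./.O/.X/X.]+0 (2,0)[O./../OX/X.]+0 (3,1)[O./../.X/XO]+0
p2 X@[OO/../.X/X.]: (1,0)[OO/X./.X/X.]+0* (1,1)[OO/.X/.X/X.]+0 (2,0)[OO/../XX/X.]+0 (3,1)[OO/../.X/XX]+0
p3 O@[OO/X./.X/X.]: (1,1)[OO/XO/.X/X.]-1 (2,0)[OO/X./OX/X.]+0* (3,1)[OO/X./.X/XO]-1
p4 X@[OO/X./OX/X.]: (1,1)[OO/XX/OX/X.]+0* (3,1)[OO/X./OX/XX]+0
p5 O@[OO/XX/OX/X.]: (3,1)[OO/XX/OX/XO]+0*
p6 X@[OO/XX/OX/XO] terminal +0; root [O./../.X/X.] d7

PV length from [O./../.X/X.]: 5 plies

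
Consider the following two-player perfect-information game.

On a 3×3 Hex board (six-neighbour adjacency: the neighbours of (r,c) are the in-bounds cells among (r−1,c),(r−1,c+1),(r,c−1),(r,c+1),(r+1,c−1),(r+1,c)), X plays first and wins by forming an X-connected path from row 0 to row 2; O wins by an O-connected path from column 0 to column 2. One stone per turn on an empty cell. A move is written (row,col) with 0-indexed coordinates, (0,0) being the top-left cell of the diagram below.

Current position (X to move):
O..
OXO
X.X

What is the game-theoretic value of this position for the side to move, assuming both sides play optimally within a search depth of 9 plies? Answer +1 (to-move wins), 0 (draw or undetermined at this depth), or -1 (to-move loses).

p1 X@[O../OXO/X.X]: (0,1)[OX./OXO/X.X]+1* (0,2)[O.X/OXO/X.X]+1 (2,1)[O../OXO/XXX]+1
p2 O@[OX./OXO/X.X] terminal -1; root [O../OXO/X.X] d9

value(O../OXO/X.X, X) = +1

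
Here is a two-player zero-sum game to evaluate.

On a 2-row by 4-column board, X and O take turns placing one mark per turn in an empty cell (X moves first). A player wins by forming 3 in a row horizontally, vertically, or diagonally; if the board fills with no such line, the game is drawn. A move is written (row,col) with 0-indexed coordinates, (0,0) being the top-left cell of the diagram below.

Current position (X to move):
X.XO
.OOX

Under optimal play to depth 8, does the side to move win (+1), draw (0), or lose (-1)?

value(X.XO/.OOX, X) = +1

[X.XO/.OOX] X move#1: (0,1):+1/XXXO/.OOX*, (1,0):+0/X.XO/XOOX
[XXXO/.OOX] end (terminal -1, O#2); searched X.XO/.OOX to 8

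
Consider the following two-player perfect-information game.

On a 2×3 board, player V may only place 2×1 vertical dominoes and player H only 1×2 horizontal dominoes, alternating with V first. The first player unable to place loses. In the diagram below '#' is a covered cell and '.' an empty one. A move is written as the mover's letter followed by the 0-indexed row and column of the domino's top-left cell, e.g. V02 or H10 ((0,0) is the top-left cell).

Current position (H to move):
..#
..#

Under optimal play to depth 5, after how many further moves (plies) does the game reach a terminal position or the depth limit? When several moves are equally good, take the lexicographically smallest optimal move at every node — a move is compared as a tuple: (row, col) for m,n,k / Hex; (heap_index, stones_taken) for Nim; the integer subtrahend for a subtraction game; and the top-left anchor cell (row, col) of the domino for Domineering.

PV length from [..#/..#]: 1 ply

[..#/..#] H move#1: H00:+1/###/..#*, H10:+1/..#/###
[###/..#] end (terminal -1, V#2); searched ..#/..# to 5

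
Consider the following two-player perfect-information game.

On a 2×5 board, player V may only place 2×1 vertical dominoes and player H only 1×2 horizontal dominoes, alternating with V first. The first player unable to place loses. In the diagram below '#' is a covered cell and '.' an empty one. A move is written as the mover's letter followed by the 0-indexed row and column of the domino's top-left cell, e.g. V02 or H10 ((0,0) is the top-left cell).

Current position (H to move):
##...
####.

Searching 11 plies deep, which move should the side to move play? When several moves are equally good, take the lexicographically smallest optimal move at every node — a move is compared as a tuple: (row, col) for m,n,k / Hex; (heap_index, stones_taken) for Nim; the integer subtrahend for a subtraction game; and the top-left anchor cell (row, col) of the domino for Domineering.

ply 1, H at ##.../####. | H02=-1→####./####.; H03=+1→##.##/####.*
ply 2: ##.##/####. is terminal -1 (V); from ##.../####. depth 11

H's best at [##.../####.]: H03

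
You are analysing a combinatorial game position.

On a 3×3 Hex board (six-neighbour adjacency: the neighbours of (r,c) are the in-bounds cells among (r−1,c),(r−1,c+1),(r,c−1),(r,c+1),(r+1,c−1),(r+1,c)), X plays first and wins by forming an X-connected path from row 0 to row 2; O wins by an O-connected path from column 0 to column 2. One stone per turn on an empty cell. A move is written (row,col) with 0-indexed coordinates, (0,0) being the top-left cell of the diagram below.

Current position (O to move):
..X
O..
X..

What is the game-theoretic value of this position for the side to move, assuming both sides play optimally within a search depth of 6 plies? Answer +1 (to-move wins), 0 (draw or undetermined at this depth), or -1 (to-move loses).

value(..X/O../X.., O) = -1

[..X/O../X..] O move#1: (0,0):-1/O.X/O../X..*, (0,1):-1/.OX/O../X.., (1,1):-1/..X/OO./X.., (1,2):-1/..X/O.O/X.., (2,1):-1/..X/O../XO., (2,2):-1/..X/O../X.O
[O.X/O../X..] X move#2: (0,1):+1/OXX/O../X..*, (1,1):+1/O.X/OX./X.., (1,2):+1/O.X/O.X/X.., (2,1):+1/O.X/O../XX., (2,2):+1/O.X/O../X.X
[OXX/O../X..] O move#3: (1,1):-1/OXX/OO./X..*, (1,2):-1/OXX/O.O/X.., (2,1):-1/OXX/O../XO., (2,2):-1/OXX/O../X.O
[OXX/OO./X..] X move#4: (1,2):+1/OXX/OOX/X..*, (2,1):-1/OXX/OO./XX., (2,2):-1/OXX/OO./X.X
[OXX/OOX/X..] O move#5: (2,1):-1/OXX/OOX/XO.*, (2,2):-1/OXX/OOX/X.O
[OXX/OOX/XO.] X move#6: (2,2):+1/OXX/OOX/XOX*
[OXX/OOX/XOX] end (terminal -1, O#7); searched ..X/O../X.. to 6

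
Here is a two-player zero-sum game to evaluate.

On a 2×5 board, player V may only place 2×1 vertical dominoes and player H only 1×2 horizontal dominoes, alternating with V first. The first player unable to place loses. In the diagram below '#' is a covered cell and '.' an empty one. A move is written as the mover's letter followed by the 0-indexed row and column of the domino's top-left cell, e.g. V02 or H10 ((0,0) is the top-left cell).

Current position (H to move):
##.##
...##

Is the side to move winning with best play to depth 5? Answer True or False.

ply 1, H at ##.##/...## | H10=-1→##.##/##.##; H11=+1→##.##/.####*
ply 2: ##.##/.#### is terminal -1 (V); from ##.##/...## depth 5

H winning at [##.##/...##]: True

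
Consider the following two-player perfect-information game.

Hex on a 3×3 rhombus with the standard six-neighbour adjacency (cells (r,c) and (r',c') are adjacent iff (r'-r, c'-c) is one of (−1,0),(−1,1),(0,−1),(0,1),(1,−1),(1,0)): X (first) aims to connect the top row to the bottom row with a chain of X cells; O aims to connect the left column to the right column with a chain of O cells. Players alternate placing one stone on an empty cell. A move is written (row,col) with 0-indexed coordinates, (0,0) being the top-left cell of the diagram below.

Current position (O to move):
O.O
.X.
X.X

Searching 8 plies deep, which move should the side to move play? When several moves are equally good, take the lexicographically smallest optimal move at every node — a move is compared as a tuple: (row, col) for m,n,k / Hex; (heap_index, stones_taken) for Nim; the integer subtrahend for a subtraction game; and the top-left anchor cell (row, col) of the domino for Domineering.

ply 1, O at O.O/.X./X.X | (0,1)=+1→OOO/.X./X.X*; (1,0)=-1→O.O/OX./X.X; (1,2)=-1→O.O/.XO/X.X; (2,1)=-1→O.O/.X./XOX
ply 2: OOO/.X./X.X is terminal -1 (X); from O.O/.X./X.X depth 8

O's best at [O.O/.X./X.X]: (0,1)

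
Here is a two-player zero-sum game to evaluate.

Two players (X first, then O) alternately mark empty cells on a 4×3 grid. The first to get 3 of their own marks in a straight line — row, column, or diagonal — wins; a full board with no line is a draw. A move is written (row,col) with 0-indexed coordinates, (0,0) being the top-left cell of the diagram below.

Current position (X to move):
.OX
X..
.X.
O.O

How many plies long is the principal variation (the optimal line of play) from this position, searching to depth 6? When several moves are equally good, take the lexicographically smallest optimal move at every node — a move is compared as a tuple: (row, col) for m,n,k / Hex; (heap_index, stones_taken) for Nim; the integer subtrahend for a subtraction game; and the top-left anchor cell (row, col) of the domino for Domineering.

p1 X@[.OX/X../.X./O.O]: (0,0)[XOX/X../.X./O.O]-1 (1,1)[.OX/XX./.X./O.O]-1 (1,2)[.OX/X.X/.X./O.O]-1 (2,0)[.OX/X../XX./O.O]-1 (2,2)[.OX/X../.XX/O.O]-1 (3,1)[.OX/X../.X./OXO]+1*
p2 O@[.OX/X../.X./OXO]: (0,0)[OOX/X../.X./OXO]-1* (1,1)[.OX/XO./.X./OXO]-1 (1,2)[.OX/X.O/.X./OXO]-1 (2,0)[.OX/X../OX./OXO]-1 (2,2)[.OX/X../.XO/OXO]-1
p3 X@[OOX/X../.X./OXO]: (1,1)[OOX/XX./.X./OXO]+1* (1,2)[OOX/X.X/.X./OXO]+1 (2,0)[OOX/X../XX./OXO]+1 (2,2)[OOX/X../.XX/OXO]+1
p4 O@[OOX/XX./.X./OXO] terminal -1; root [.OX/X../.X./O.O] d6

PV length from [.OX/X../.X./O.O]: 3 plies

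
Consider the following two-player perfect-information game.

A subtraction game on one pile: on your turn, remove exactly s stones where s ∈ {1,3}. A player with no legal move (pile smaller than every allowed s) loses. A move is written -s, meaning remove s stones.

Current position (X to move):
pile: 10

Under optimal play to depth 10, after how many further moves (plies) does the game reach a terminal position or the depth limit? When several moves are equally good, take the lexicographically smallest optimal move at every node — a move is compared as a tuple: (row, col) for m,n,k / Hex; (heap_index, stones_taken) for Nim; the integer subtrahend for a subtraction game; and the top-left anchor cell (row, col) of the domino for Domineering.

p1 X@[10]: -1[9]-1* -3[7]-1
p2 O@[9]: -1[8]+1* -3[6]+1
p3 X@[8]: -1[7]-1* -3[5]-1
p4 O@[7]: -1[6]+1* -3[4]+1
p5 X@[6]: -1[5]-1* -3[3]-1
p6 O@[5]: -1[4]+1* -3[2]+1
p7 X@[4]: -1[3]-1* -3[1]-1
p8 O@[3]: -1[2]+1* -3[0]+1
p9 X@[2]: -1[1]-1*
p10 O@[1]: -1[0]+1*
p11 X@[0] terminal -1; root [10] d10

PV length from [10]: 10 plies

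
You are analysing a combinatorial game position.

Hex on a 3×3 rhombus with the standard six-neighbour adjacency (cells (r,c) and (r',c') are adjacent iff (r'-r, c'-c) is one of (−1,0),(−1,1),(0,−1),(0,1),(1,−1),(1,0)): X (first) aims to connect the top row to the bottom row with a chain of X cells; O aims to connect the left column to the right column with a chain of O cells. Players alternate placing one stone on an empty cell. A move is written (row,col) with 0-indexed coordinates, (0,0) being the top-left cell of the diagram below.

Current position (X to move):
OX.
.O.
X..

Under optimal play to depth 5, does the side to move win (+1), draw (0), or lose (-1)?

value(OX./.O./X.., X) = +1

p1 X@[OX./.O./X..]: (0,2)[OXX/.O./X..]+1* (1,0)[OX./XO./X..]+1 (1,2)[OX./.OX/X..]+1 (2,1)[OX./.O./XX.]-1 (2,2)[OX./.O./X.X]-1
p2 O@[OXX/.O./X..]: (1,0)[OXX/OO./X..]-1* (1,2)[OXX/.OO/X..]-1 (2,1)[OXX/.O./XO.]-1 (2,2)[OXX/.O./X.O]-1
p3 X@[OXX/OO./X..]: (1,2)[OXX/OOX/X..]+1* (2,1)[OXX/OO./XX.]-1 (2,2)[OXX/OO./X.X]-1
p4 O@[OXX/OOX/X..]: (2,1)[OXX/OOX/XO.]-1* (2,2)[OXX/OOX/X.O]-1
p5 X@[OXX/OOX/XO.]: (2,2)[OXX/OOX/XOX]+1*
p6 O@[OXX/OOX/XOX] terminal -1; root [OX./.O./X..] d5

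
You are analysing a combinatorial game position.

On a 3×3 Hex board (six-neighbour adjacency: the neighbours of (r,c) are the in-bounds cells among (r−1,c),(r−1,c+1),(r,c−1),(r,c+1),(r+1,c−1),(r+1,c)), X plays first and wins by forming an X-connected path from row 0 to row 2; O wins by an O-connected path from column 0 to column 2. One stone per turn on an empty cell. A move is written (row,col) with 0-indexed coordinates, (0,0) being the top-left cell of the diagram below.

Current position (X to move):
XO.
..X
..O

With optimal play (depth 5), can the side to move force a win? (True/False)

[XO./..X/..O] X move#1: (0,2):+1/XOX/..X/..O*, (1,0):+1/XO./X.X/..O, (1,1):+1/XO./.XX/..O, (2,0):+1/XO./..X/X.O, (2,1):+1/XO./..X/.XO
[XOX/..X/..O] O move#2: (1,0):-1/XOX/O.X/..O*, (1,1):-1/XOX/.OX/..O, (2,0):-1/XOX/..X/O.O, (2,1):-1/XOX/..X/.OO
[XOX/O.X/..O] X move#3: (1,1):+1/XOX/OXX/..O*, (2,0):+1/XOX/O.X/X.O, (2,1):+1/XOX/O.X/.XO
[XOX/OXX/..O] O move#4: (2,0):-1/XOX/OXX/O.O*, (2,1):-1/XOX/OXX/.OO
[XOX/OXX/O.O] X move#5: (2,1):+1/XOX/OXX/OXO*
[XOX/OXX/OXO] end (terminal -1, O#6); searched XO./..X/..O to 5

X winning at [XO./..X/..O]: True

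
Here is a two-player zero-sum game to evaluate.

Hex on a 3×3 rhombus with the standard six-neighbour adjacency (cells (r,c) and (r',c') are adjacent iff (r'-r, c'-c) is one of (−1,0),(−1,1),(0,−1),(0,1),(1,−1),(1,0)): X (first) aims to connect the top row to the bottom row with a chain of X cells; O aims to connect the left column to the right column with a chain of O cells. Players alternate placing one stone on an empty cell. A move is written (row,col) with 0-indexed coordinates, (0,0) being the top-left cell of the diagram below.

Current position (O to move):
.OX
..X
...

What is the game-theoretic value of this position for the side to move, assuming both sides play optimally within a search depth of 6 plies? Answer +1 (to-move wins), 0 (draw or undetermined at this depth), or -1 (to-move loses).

value(.OX/..X/..., O) = -1

[.OX/..X/...] O move#1: (0,0):-1/OOX/..X/...*, (1,0):-1/.OX/O.X/..., (1,1):-1/.OX/.OX/..., (2,0):-1/.OX/..X/O.., (2,1):-1/.OX/..X/.O., (2,2):-1/.OX/..X/..O
[OOX/..X/...] X move#2: (1,0):+1/OOX/X.X/...*, (1,1):+1/OOX/.XX/..., (2,0):+1/OOX/..X/X.., (2,1):+1/OOX/..X/.X., (2,2):+1/OOX/..X/..X
[OOX/X.X/...] O move#3: (1,1):-1/OOX/XOX/...*, (2,0):-1/OOX/X.X/O.., (2,1):-1/OOX/X.X/.O., (2,2):-1/OOX/X.X/..O
[OOX/XOX/...] X move#4: (2,0):+1/OOX/XOX/X..*, (2,1):+1/OOX/XOX/.X., (2,2):+1/OOX/XOX/..X
[OOX/XOX/X..] O move#5: (2,1):-1/OOX/XOX/XO.*, (2,2):-1/OOX/XOX/X.O
[OOX/XOX/XO.] X move#6: (2,2):+1/OOX/XOX/XOX*
[OOX/XOX/XOX] end (terminal -1, O#7); searched .OX/..X/... to 6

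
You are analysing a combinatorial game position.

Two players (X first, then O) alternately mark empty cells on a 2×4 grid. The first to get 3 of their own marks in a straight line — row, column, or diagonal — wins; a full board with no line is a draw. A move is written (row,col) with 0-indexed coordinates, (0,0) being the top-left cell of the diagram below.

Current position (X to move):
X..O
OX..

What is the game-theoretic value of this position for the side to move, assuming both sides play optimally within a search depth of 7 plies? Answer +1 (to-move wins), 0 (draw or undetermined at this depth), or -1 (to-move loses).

value(X..O/OX.., X) = 0

p1 X@[X..O/OX..]: (0,1)[XX.O/OX..]+0* (0,2)[X.XO/OX..]+0 (1,2)[X..O/OXX.]+0 (1,3)[X..O/OX.X]+0
p2 O@[XX.O/OX..]: (0,2)[XXOO/OX..]+0* (1,2)[XX.O/OXO.]-1 (1,3)[XX.O/OX.O]-1
p3 X@[XXOO/OX..]: (1,2)[XXOO/OXX.]+0* (1,3)[XXOO/OX.X]+0
p4 O@[XXOO/OXX.]: (1,3)[XXOO/OXXO]+0*
p5 X@[XXOO/OXXO] terminal +0; root [X..O/OX..] d7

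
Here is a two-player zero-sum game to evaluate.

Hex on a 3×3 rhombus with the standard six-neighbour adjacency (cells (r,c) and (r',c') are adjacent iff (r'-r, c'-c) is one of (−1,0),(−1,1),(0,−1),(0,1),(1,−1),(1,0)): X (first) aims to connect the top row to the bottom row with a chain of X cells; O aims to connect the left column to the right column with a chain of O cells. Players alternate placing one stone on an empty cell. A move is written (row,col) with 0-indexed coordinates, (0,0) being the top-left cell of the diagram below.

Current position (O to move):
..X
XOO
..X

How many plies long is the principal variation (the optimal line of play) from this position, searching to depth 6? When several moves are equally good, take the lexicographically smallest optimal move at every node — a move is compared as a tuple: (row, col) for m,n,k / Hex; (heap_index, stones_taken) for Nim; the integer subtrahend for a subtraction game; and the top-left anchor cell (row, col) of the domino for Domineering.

ply 1, O at ..X/XOO/..X | (0,0)=+1→O.X/XOO/..X*; (0,1)=+1→.OX/XOO/..X; (2,0)=+1→..X/XOO/O.X; (2,1)=-1→..X/XOO/.OX
ply 2, X at O.X/XOO/..X | (0,1)=-1→OXX/XOO/..X*; (2,0)=-1→O.X/XOO/X.X; (2,1)=-1→O.X/XOO/.XX
ply 3, O at OXX/XOO/..X | (2,0)=+1→OXX/XOO/O.X*; (2,1)=-1→OXX/XOO/.OX
ply 4: OXX/XOO/O.X is terminal -1 (X); from ..X/XOO/..X depth 6

PV length from [..X/XOO/..X]: 3 plies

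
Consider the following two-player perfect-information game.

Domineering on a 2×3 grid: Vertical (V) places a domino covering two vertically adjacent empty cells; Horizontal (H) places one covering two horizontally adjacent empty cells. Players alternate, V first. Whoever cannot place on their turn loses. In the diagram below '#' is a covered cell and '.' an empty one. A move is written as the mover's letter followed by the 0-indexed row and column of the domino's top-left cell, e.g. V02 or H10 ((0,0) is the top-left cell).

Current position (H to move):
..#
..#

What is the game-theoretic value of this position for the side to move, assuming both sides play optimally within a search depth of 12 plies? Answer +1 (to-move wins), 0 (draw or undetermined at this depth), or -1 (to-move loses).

ply 1, H at ..#/..# | H00=+1→###/..#*; H10=+1→..#/###
ply 2: ###/..# is terminal -1 (V); from ..#/..# depth 12

value(..#/..#, H) = +1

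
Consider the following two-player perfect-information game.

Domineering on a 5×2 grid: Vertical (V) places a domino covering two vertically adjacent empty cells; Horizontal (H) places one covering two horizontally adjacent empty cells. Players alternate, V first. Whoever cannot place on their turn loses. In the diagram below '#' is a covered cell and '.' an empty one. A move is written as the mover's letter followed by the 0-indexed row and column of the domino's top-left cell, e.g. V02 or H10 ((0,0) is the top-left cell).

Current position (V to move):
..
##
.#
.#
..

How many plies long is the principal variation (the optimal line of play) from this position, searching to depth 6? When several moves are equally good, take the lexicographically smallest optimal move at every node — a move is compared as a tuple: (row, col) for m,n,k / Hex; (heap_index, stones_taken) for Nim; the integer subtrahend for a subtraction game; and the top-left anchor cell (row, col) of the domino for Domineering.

PV length from [../##/.#/.#/..]: 2 plies

p1 V@[../##/.#/.#/..]: V20[../##/##/##/..]-1* V30[../##/.#/##/#.]-1
p2 H@[../##/##/##/..]: H00[##/##/##/##/..]+1* H40[../##/##/##/##]+1
p3 V@[##/##/##/##/..] terminal -1; root [../##/.#/.#/..] d6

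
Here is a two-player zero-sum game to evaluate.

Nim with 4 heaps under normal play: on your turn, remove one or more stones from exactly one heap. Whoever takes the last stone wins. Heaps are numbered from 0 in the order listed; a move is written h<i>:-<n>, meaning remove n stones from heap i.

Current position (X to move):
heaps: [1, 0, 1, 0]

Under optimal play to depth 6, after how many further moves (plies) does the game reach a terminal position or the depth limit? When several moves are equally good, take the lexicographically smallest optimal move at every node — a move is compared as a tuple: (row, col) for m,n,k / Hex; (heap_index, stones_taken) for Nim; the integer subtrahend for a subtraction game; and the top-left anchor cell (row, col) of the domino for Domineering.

PV length from [(1,0,1,0)]: 2 plies

[(1,0,1,0)] X move#1: h0:-1:-1/(0,0,1,0)*, h2:-1:-1/(1,0,0,0)
[(0,0,1,0)] O move#2: h2:-1:+1/(0,0,0,0)*
[(0,0,0,0)] end (terminal -1, X#3); searched (1,0,1,0) to 6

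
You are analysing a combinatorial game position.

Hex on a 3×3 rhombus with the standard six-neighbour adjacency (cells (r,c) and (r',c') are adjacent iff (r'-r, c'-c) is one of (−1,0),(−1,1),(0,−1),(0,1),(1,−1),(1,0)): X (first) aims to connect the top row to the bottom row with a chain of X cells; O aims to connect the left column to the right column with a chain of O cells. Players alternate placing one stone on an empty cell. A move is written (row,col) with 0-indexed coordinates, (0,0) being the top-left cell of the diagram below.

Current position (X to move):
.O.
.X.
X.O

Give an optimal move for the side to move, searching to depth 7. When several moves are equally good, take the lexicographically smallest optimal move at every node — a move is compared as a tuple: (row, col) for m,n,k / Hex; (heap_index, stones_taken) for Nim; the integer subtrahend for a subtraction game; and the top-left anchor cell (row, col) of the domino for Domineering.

ply 1, X at .O./.X./X.O | (0,0)=+1→XO./.X./X.O*; (0,2)=+1→.OX/.X./X.O; (1,0)=+1→.O./XX./X.O; (1,2)=-1→.O./.XX/X.O; (2,1)=-1→.O./.X./XXO
ply 2, O at XO./.X./X.O | (0,2)=-1→XOO/.X./X.O*; (1,0)=-1→XO./OX./X.O; (1,2)=-1→XO./.XO/X.O; (2,1)=-1→XO./.X./XOO
ply 3, X at XOO/.X./X.O | (1,0)=+1→XOO/XX./X.O*; (1,2)=-1→XOO/.XX/X.O; (2,1)=-1→XOO/.X./XXO
ply 4: XOO/XX./X.O is terminal -1 (O); from .O./.X./X.O depth 7

X's best at [.O./.X./X.O]: (0,0)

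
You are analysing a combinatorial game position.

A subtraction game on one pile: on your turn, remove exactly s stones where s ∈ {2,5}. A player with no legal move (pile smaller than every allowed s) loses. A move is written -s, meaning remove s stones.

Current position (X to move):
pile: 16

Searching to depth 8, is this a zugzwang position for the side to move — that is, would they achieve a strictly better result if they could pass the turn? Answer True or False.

ply 1, X at 16 | -2=+1→14*; -5=+1→11
ply 2, O at 14 | -2=-1→12*; -5=-1→9
ply 3, X at 12 | -2=-1→10; -5=+1→7*
ply 4, O at 7 | -2=-1→5*; -5=-1→2
ply 5, X at 5 | -2=-1→3; -5=+1→0*
ply 6: 0 is terminal -1 (O); from 16 depth 8
pass branch (O moves first from the same position):
  | ply 1, O at 16 | -2=+1→14*; -5=+1→11
  | ply 2, X at 14 | -2=-1→12*; -5=-1→9
  | ply 3, O at 12 | -2=-1→10; -5=+1→7*
  | ply 4, X at 7 | -2=-1→5*; -5=-1→2
  | ply 5, O at 5 | -2=-1→3; -5=+1→0*
  | ply 6: 0 is terminal -1 (X); from 16 depth 8
X moving scores +1; X passing scores -1

zugzwang(16, X) = False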